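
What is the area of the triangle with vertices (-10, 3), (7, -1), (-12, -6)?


Area = |x1(y2-y3) + x2(y3-y1) + x3(y1-y2)| / 2
= |-10*(-1--6) + 7*(-6-3) + -12*(3--1)| / 2
= 80.5

80.5


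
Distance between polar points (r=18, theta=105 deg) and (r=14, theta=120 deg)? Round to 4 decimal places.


d = sqrt(r1^2 + r2^2 - 2*r1*r2*cos(t2-t1))
d = sqrt(18^2 + 14^2 - 2*18*14*cos(120-105)) = 5.7596

5.7596


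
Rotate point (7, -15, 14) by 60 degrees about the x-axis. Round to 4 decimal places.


x' = 7
y' = -15*cos(60) - 14*sin(60) = -19.6244
z' = -15*sin(60) + 14*cos(60) = -5.9904

(7, -19.6244, -5.9904)


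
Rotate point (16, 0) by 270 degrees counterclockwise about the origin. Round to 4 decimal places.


x' = 16*cos(270) - 0*sin(270) = 0
y' = 16*sin(270) + 0*cos(270) = -16

(0, -16)


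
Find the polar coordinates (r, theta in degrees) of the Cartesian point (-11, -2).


r = sqrt((-11)^2 + (-2)^2) = 11.1803
theta = atan2(-2, -11) = 190.3048 degrees

r = 11.1803, theta = 190.3048 degrees


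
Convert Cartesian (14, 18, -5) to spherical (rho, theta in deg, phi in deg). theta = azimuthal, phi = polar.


rho = sqrt(14^2 + 18^2 + (-5)^2) = 23.3452
theta = atan2(18, 14) = 52.125 deg
phi = acos(-5/23.3452) = 102.3672 deg

rho = 23.3452, theta = 52.125 deg, phi = 102.3672 deg


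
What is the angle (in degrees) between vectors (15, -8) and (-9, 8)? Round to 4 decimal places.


dot = 15*-9 + -8*8 = -199
|u| = 17, |v| = 12.0416
cos(angle) = -0.9721
angle = 166.4389 degrees

166.4389 degrees


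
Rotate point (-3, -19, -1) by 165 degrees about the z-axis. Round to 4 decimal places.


x' = -3*cos(165) - -19*sin(165) = 7.8153
y' = -3*sin(165) + -19*cos(165) = 17.5761
z' = -1

(7.8153, 17.5761, -1)


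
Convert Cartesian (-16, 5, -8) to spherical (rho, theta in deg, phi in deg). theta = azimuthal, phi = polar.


rho = sqrt((-16)^2 + 5^2 + (-8)^2) = 18.5742
theta = atan2(5, -16) = 162.646 deg
phi = acos(-8/18.5742) = 115.5123 deg

rho = 18.5742, theta = 162.646 deg, phi = 115.5123 deg


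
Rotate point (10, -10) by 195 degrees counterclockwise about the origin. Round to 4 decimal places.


x' = 10*cos(195) - -10*sin(195) = -12.2474
y' = 10*sin(195) + -10*cos(195) = 7.0711

(-12.2474, 7.0711)


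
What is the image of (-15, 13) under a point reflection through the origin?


Reflection through origin: (x, y) -> (-x, -y)
(-15, 13) -> (15, -13)

(15, -13)


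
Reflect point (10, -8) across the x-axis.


Reflection across x-axis: (x, y) -> (x, -y)
(10, -8) -> (10, 8)

(10, 8)


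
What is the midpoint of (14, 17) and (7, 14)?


Midpoint = ((14+7)/2, (17+14)/2) = (10.5, 15.5)

(10.5, 15.5)


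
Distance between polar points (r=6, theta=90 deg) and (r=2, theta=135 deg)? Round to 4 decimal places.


d = sqrt(r1^2 + r2^2 - 2*r1*r2*cos(t2-t1))
d = sqrt(6^2 + 2^2 - 2*6*2*cos(135-90)) = 4.7989

4.7989


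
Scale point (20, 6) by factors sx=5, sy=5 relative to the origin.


Scaling: (x*sx, y*sy) = (20*5, 6*5) = (100, 30)

(100, 30)


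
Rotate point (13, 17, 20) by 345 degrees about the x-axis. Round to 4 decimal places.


x' = 13
y' = 17*cos(345) - 20*sin(345) = 21.5971
z' = 17*sin(345) + 20*cos(345) = 14.9186

(13, 21.5971, 14.9186)


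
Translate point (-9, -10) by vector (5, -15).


Translation: (x+dx, y+dy) = (-9+5, -10+-15) = (-4, -25)

(-4, -25)


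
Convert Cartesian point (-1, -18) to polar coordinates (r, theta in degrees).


r = sqrt((-1)^2 + (-18)^2) = 18.0278
theta = atan2(-18, -1) = 266.8202 degrees

r = 18.0278, theta = 266.8202 degrees


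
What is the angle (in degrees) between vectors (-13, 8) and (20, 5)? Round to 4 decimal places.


dot = -13*20 + 8*5 = -220
|u| = 15.2643, |v| = 20.6155
cos(angle) = -0.6991
angle = 134.3563 degrees

134.3563 degrees


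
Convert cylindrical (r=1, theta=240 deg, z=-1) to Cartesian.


x = 1 * cos(240) = -0.5
y = 1 * sin(240) = -0.866
z = -1

(-0.5, -0.866, -1)


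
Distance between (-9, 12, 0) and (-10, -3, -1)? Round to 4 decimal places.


d = sqrt((-10--9)^2 + (-3-12)^2 + (-1-0)^2) = 15.0665

15.0665


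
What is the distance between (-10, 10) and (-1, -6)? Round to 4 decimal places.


d = sqrt((-1--10)^2 + (-6-10)^2) = 18.3576

18.3576


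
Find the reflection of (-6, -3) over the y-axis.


Reflection across y-axis: (x, y) -> (-x, y)
(-6, -3) -> (6, -3)

(6, -3)


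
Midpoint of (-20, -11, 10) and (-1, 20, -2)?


Midpoint = ((-20+-1)/2, (-11+20)/2, (10+-2)/2) = (-10.5, 4.5, 4)

(-10.5, 4.5, 4)


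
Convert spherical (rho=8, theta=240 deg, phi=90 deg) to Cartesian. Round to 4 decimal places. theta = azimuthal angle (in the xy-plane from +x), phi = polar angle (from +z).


x = 8 * sin(90) * cos(240) = -4
y = 8 * sin(90) * sin(240) = -6.9282
z = 8 * cos(90) = 0

(-4, -6.9282, 0)


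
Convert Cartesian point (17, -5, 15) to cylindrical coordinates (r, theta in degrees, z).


r = sqrt(17^2 + (-5)^2) = 17.72
theta = atan2(-5, 17) = 343.6105 deg
z = 15

r = 17.72, theta = 343.6105 deg, z = 15


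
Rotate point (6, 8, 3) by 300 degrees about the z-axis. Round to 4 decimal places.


x' = 6*cos(300) - 8*sin(300) = 9.9282
y' = 6*sin(300) + 8*cos(300) = -1.1962
z' = 3

(9.9282, -1.1962, 3)


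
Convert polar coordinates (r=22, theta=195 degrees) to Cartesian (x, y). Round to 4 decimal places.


x = 22 * cos(195) = -21.2504
y = 22 * sin(195) = -5.694

(-21.2504, -5.694)


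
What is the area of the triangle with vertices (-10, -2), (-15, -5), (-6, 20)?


Area = |x1(y2-y3) + x2(y3-y1) + x3(y1-y2)| / 2
= |-10*(-5-20) + -15*(20--2) + -6*(-2--5)| / 2
= 49

49


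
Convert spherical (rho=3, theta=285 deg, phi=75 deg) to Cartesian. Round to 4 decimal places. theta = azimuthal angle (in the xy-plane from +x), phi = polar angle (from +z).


x = 3 * sin(75) * cos(285) = 0.75
y = 3 * sin(75) * sin(285) = -2.799
z = 3 * cos(75) = 0.7765

(0.75, -2.799, 0.7765)


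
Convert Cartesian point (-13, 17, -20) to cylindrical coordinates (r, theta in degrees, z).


r = sqrt((-13)^2 + 17^2) = 21.4009
theta = atan2(17, -13) = 127.4054 deg
z = -20

r = 21.4009, theta = 127.4054 deg, z = -20


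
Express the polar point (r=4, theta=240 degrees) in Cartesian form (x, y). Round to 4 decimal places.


x = 4 * cos(240) = -2
y = 4 * sin(240) = -3.4641

(-2, -3.4641)


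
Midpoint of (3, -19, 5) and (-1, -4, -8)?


Midpoint = ((3+-1)/2, (-19+-4)/2, (5+-8)/2) = (1, -11.5, -1.5)

(1, -11.5, -1.5)


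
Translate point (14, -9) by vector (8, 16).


Translation: (x+dx, y+dy) = (14+8, -9+16) = (22, 7)

(22, 7)


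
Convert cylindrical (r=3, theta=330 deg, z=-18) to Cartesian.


x = 3 * cos(330) = 2.5981
y = 3 * sin(330) = -1.5
z = -18

(2.5981, -1.5, -18)


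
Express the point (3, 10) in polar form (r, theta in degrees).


r = sqrt(3^2 + 10^2) = 10.4403
theta = atan2(10, 3) = 73.3008 degrees

r = 10.4403, theta = 73.3008 degrees


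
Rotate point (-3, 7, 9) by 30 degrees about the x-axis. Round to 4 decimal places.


x' = -3
y' = 7*cos(30) - 9*sin(30) = 1.5622
z' = 7*sin(30) + 9*cos(30) = 11.2942

(-3, 1.5622, 11.2942)


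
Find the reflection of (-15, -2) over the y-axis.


Reflection across y-axis: (x, y) -> (-x, y)
(-15, -2) -> (15, -2)

(15, -2)


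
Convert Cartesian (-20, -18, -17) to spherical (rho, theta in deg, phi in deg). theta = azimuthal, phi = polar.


rho = sqrt((-20)^2 + (-18)^2 + (-17)^2) = 31.8277
theta = atan2(-18, -20) = 221.9872 deg
phi = acos(-17/31.8277) = 122.2847 deg

rho = 31.8277, theta = 221.9872 deg, phi = 122.2847 deg


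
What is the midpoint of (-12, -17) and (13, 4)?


Midpoint = ((-12+13)/2, (-17+4)/2) = (0.5, -6.5)

(0.5, -6.5)


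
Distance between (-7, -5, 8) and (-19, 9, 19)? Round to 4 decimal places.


d = sqrt((-19--7)^2 + (9--5)^2 + (19-8)^2) = 21.4709

21.4709


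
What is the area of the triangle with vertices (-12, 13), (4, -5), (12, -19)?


Area = |x1(y2-y3) + x2(y3-y1) + x3(y1-y2)| / 2
= |-12*(-5--19) + 4*(-19-13) + 12*(13--5)| / 2
= 40

40


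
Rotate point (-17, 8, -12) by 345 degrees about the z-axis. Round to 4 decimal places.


x' = -17*cos(345) - 8*sin(345) = -14.3502
y' = -17*sin(345) + 8*cos(345) = 12.1273
z' = -12

(-14.3502, 12.1273, -12)


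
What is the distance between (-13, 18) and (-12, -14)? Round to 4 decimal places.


d = sqrt((-12--13)^2 + (-14-18)^2) = 32.0156

32.0156


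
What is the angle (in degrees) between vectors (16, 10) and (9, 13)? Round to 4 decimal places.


dot = 16*9 + 10*13 = 274
|u| = 18.868, |v| = 15.8114
cos(angle) = 0.9185
angle = 23.2995 degrees

23.2995 degrees


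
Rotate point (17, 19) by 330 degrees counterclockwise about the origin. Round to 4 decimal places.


x' = 17*cos(330) - 19*sin(330) = 24.2224
y' = 17*sin(330) + 19*cos(330) = 7.9545

(24.2224, 7.9545)


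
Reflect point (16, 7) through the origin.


Reflection through origin: (x, y) -> (-x, -y)
(16, 7) -> (-16, -7)

(-16, -7)


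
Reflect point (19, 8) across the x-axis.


Reflection across x-axis: (x, y) -> (x, -y)
(19, 8) -> (19, -8)

(19, -8)


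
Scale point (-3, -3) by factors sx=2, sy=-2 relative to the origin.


Scaling: (x*sx, y*sy) = (-3*2, -3*-2) = (-6, 6)

(-6, 6)


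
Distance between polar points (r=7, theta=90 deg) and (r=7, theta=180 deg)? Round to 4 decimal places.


d = sqrt(r1^2 + r2^2 - 2*r1*r2*cos(t2-t1))
d = sqrt(7^2 + 7^2 - 2*7*7*cos(180-90)) = 9.8995

9.8995


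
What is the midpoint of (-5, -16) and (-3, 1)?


Midpoint = ((-5+-3)/2, (-16+1)/2) = (-4, -7.5)

(-4, -7.5)


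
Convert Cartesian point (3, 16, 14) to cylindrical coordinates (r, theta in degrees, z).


r = sqrt(3^2 + 16^2) = 16.2788
theta = atan2(16, 3) = 79.3803 deg
z = 14

r = 16.2788, theta = 79.3803 deg, z = 14


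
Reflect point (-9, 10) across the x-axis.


Reflection across x-axis: (x, y) -> (x, -y)
(-9, 10) -> (-9, -10)

(-9, -10)


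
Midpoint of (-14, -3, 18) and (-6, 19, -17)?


Midpoint = ((-14+-6)/2, (-3+19)/2, (18+-17)/2) = (-10, 8, 0.5)

(-10, 8, 0.5)


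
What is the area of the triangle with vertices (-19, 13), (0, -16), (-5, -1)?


Area = |x1(y2-y3) + x2(y3-y1) + x3(y1-y2)| / 2
= |-19*(-16--1) + 0*(-1-13) + -5*(13--16)| / 2
= 70

70


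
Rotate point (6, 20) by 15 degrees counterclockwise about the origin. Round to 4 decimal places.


x' = 6*cos(15) - 20*sin(15) = 0.6192
y' = 6*sin(15) + 20*cos(15) = 20.8714

(0.6192, 20.8714)


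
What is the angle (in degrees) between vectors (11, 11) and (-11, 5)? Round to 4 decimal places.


dot = 11*-11 + 11*5 = -66
|u| = 15.5563, |v| = 12.083
cos(angle) = -0.3511
angle = 110.556 degrees

110.556 degrees


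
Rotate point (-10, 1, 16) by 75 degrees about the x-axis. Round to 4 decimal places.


x' = -10
y' = 1*cos(75) - 16*sin(75) = -15.196
z' = 1*sin(75) + 16*cos(75) = 5.107

(-10, -15.196, 5.107)


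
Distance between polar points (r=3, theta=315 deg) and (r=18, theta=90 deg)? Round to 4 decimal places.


d = sqrt(r1^2 + r2^2 - 2*r1*r2*cos(t2-t1))
d = sqrt(3^2 + 18^2 - 2*3*18*cos(90-315)) = 20.2328

20.2328


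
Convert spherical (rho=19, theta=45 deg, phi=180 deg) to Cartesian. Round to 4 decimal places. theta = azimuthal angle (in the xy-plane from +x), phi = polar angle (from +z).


x = 19 * sin(180) * cos(45) = 0
y = 19 * sin(180) * sin(45) = 0
z = 19 * cos(180) = -19

(0, 0, -19)


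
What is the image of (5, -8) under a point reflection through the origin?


Reflection through origin: (x, y) -> (-x, -y)
(5, -8) -> (-5, 8)

(-5, 8)


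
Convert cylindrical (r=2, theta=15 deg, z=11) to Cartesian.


x = 2 * cos(15) = 1.9319
y = 2 * sin(15) = 0.5176
z = 11

(1.9319, 0.5176, 11)


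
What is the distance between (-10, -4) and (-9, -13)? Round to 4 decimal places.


d = sqrt((-9--10)^2 + (-13--4)^2) = 9.0554

9.0554


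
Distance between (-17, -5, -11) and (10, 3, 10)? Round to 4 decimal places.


d = sqrt((10--17)^2 + (3--5)^2 + (10--11)^2) = 35.1283

35.1283


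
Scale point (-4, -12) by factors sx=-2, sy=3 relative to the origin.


Scaling: (x*sx, y*sy) = (-4*-2, -12*3) = (8, -36)

(8, -36)


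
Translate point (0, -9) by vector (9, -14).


Translation: (x+dx, y+dy) = (0+9, -9+-14) = (9, -23)

(9, -23)


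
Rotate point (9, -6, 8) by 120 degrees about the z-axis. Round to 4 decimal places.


x' = 9*cos(120) - -6*sin(120) = 0.6962
y' = 9*sin(120) + -6*cos(120) = 10.7942
z' = 8

(0.6962, 10.7942, 8)


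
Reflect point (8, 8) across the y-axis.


Reflection across y-axis: (x, y) -> (-x, y)
(8, 8) -> (-8, 8)

(-8, 8)


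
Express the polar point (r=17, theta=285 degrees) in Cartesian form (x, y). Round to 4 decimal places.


x = 17 * cos(285) = 4.3999
y = 17 * sin(285) = -16.4207

(4.3999, -16.4207)


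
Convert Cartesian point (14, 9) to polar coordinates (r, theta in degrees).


r = sqrt(14^2 + 9^2) = 16.6433
theta = atan2(9, 14) = 32.7352 degrees

r = 16.6433, theta = 32.7352 degrees


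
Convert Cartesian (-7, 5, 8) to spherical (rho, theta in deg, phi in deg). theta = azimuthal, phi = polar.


rho = sqrt((-7)^2 + 5^2 + 8^2) = 11.7473
theta = atan2(5, -7) = 144.4623 deg
phi = acos(8/11.7473) = 47.0778 deg

rho = 11.7473, theta = 144.4623 deg, phi = 47.0778 deg


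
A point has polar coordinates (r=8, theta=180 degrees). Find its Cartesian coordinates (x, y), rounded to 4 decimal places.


x = 8 * cos(180) = -8
y = 8 * sin(180) = 0

(-8, 0)


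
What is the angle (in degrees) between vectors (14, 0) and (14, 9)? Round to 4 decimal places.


dot = 14*14 + 0*9 = 196
|u| = 14, |v| = 16.6433
cos(angle) = 0.8412
angle = 32.7352 degrees

32.7352 degrees


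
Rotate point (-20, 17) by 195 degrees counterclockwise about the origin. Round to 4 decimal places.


x' = -20*cos(195) - 17*sin(195) = 23.7184
y' = -20*sin(195) + 17*cos(195) = -11.2444

(23.7184, -11.2444)


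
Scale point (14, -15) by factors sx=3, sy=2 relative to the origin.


Scaling: (x*sx, y*sy) = (14*3, -15*2) = (42, -30)

(42, -30)


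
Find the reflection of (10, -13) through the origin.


Reflection through origin: (x, y) -> (-x, -y)
(10, -13) -> (-10, 13)

(-10, 13)


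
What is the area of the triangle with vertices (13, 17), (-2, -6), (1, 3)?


Area = |x1(y2-y3) + x2(y3-y1) + x3(y1-y2)| / 2
= |13*(-6-3) + -2*(3-17) + 1*(17--6)| / 2
= 33

33


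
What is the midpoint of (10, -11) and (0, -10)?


Midpoint = ((10+0)/2, (-11+-10)/2) = (5, -10.5)

(5, -10.5)


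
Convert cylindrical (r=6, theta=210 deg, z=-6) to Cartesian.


x = 6 * cos(210) = -5.1962
y = 6 * sin(210) = -3
z = -6

(-5.1962, -3, -6)


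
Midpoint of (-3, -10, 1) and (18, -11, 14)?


Midpoint = ((-3+18)/2, (-10+-11)/2, (1+14)/2) = (7.5, -10.5, 7.5)

(7.5, -10.5, 7.5)


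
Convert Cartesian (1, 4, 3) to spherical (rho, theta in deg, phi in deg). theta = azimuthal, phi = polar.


rho = sqrt(1^2 + 4^2 + 3^2) = 5.099
theta = atan2(4, 1) = 75.9638 deg
phi = acos(3/5.099) = 53.9601 deg

rho = 5.099, theta = 75.9638 deg, phi = 53.9601 deg


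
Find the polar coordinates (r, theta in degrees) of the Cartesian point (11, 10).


r = sqrt(11^2 + 10^2) = 14.8661
theta = atan2(10, 11) = 42.2737 degrees

r = 14.8661, theta = 42.2737 degrees


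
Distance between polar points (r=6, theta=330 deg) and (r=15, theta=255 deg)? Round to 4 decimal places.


d = sqrt(r1^2 + r2^2 - 2*r1*r2*cos(t2-t1))
d = sqrt(6^2 + 15^2 - 2*6*15*cos(255-330)) = 14.6428

14.6428


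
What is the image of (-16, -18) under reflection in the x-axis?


Reflection across x-axis: (x, y) -> (x, -y)
(-16, -18) -> (-16, 18)

(-16, 18)


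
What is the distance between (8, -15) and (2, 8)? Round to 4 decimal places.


d = sqrt((2-8)^2 + (8--15)^2) = 23.7697

23.7697


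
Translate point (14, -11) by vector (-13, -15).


Translation: (x+dx, y+dy) = (14+-13, -11+-15) = (1, -26)

(1, -26)


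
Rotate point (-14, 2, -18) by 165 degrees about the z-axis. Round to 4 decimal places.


x' = -14*cos(165) - 2*sin(165) = 13.0053
y' = -14*sin(165) + 2*cos(165) = -5.5553
z' = -18

(13.0053, -5.5553, -18)


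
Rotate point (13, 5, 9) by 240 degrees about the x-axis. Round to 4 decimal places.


x' = 13
y' = 5*cos(240) - 9*sin(240) = 5.2942
z' = 5*sin(240) + 9*cos(240) = -8.8301

(13, 5.2942, -8.8301)


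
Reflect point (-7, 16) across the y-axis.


Reflection across y-axis: (x, y) -> (-x, y)
(-7, 16) -> (7, 16)

(7, 16)


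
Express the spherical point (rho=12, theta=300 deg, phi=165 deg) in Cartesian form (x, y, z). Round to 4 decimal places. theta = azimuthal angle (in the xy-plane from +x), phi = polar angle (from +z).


x = 12 * sin(165) * cos(300) = 1.5529
y = 12 * sin(165) * sin(300) = -2.6897
z = 12 * cos(165) = -11.5911

(1.5529, -2.6897, -11.5911)


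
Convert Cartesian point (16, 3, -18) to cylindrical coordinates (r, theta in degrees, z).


r = sqrt(16^2 + 3^2) = 16.2788
theta = atan2(3, 16) = 10.6197 deg
z = -18

r = 16.2788, theta = 10.6197 deg, z = -18


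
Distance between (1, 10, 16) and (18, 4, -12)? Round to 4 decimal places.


d = sqrt((18-1)^2 + (4-10)^2 + (-12-16)^2) = 33.3017

33.3017


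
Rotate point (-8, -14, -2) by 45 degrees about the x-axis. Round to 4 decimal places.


x' = -8
y' = -14*cos(45) - -2*sin(45) = -8.4853
z' = -14*sin(45) + -2*cos(45) = -11.3137

(-8, -8.4853, -11.3137)


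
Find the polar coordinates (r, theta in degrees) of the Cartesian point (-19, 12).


r = sqrt((-19)^2 + 12^2) = 22.4722
theta = atan2(12, -19) = 147.7244 degrees

r = 22.4722, theta = 147.7244 degrees


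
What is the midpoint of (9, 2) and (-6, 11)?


Midpoint = ((9+-6)/2, (2+11)/2) = (1.5, 6.5)

(1.5, 6.5)


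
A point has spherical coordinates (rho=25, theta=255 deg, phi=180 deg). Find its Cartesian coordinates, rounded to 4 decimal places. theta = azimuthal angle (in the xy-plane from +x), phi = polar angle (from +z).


x = 25 * sin(180) * cos(255) = 0
y = 25 * sin(180) * sin(255) = 0
z = 25 * cos(180) = -25

(0, 0, -25)


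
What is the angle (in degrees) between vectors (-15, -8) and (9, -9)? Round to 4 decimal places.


dot = -15*9 + -8*-9 = -63
|u| = 17, |v| = 12.7279
cos(angle) = -0.2912
angle = 106.9275 degrees

106.9275 degrees


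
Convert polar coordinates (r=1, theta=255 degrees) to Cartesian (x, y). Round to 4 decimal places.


x = 1 * cos(255) = -0.2588
y = 1 * sin(255) = -0.9659

(-0.2588, -0.9659)


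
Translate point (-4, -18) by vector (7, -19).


Translation: (x+dx, y+dy) = (-4+7, -18+-19) = (3, -37)

(3, -37)


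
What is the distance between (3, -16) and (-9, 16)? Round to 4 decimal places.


d = sqrt((-9-3)^2 + (16--16)^2) = 34.176

34.176


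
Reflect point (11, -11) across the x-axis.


Reflection across x-axis: (x, y) -> (x, -y)
(11, -11) -> (11, 11)

(11, 11)


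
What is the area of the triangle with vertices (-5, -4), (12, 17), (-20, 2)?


Area = |x1(y2-y3) + x2(y3-y1) + x3(y1-y2)| / 2
= |-5*(17-2) + 12*(2--4) + -20*(-4-17)| / 2
= 208.5

208.5


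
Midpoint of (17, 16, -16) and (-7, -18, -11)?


Midpoint = ((17+-7)/2, (16+-18)/2, (-16+-11)/2) = (5, -1, -13.5)

(5, -1, -13.5)


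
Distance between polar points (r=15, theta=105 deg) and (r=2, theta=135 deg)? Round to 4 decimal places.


d = sqrt(r1^2 + r2^2 - 2*r1*r2*cos(t2-t1))
d = sqrt(15^2 + 2^2 - 2*15*2*cos(135-105)) = 13.3056

13.3056


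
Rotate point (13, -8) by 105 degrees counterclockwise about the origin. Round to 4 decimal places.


x' = 13*cos(105) - -8*sin(105) = 4.3628
y' = 13*sin(105) + -8*cos(105) = 14.6276

(4.3628, 14.6276)


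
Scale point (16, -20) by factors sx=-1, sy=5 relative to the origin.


Scaling: (x*sx, y*sy) = (16*-1, -20*5) = (-16, -100)

(-16, -100)


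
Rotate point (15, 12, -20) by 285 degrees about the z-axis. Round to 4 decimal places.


x' = 15*cos(285) - 12*sin(285) = 15.4734
y' = 15*sin(285) + 12*cos(285) = -11.3831
z' = -20

(15.4734, -11.3831, -20)


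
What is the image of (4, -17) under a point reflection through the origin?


Reflection through origin: (x, y) -> (-x, -y)
(4, -17) -> (-4, 17)

(-4, 17)


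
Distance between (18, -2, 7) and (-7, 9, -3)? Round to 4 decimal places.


d = sqrt((-7-18)^2 + (9--2)^2 + (-3-7)^2) = 29.0861

29.0861


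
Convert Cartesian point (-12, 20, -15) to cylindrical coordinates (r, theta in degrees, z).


r = sqrt((-12)^2 + 20^2) = 23.3238
theta = atan2(20, -12) = 120.9638 deg
z = -15

r = 23.3238, theta = 120.9638 deg, z = -15


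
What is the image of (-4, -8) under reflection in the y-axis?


Reflection across y-axis: (x, y) -> (-x, y)
(-4, -8) -> (4, -8)

(4, -8)


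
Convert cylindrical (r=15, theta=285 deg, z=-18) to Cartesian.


x = 15 * cos(285) = 3.8823
y = 15 * sin(285) = -14.4889
z = -18

(3.8823, -14.4889, -18)


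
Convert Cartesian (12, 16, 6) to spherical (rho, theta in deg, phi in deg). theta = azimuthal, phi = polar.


rho = sqrt(12^2 + 16^2 + 6^2) = 20.8806
theta = atan2(16, 12) = 53.1301 deg
phi = acos(6/20.8806) = 73.3008 deg

rho = 20.8806, theta = 53.1301 deg, phi = 73.3008 deg


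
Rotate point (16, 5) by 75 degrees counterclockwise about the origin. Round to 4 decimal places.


x' = 16*cos(75) - 5*sin(75) = -0.6885
y' = 16*sin(75) + 5*cos(75) = 16.7489

(-0.6885, 16.7489)


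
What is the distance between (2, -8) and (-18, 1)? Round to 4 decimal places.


d = sqrt((-18-2)^2 + (1--8)^2) = 21.9317

21.9317


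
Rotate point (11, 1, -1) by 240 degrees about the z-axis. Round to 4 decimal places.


x' = 11*cos(240) - 1*sin(240) = -4.634
y' = 11*sin(240) + 1*cos(240) = -10.0263
z' = -1

(-4.634, -10.0263, -1)


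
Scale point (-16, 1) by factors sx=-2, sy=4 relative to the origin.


Scaling: (x*sx, y*sy) = (-16*-2, 1*4) = (32, 4)

(32, 4)


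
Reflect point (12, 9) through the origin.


Reflection through origin: (x, y) -> (-x, -y)
(12, 9) -> (-12, -9)

(-12, -9)


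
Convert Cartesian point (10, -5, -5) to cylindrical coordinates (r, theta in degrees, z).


r = sqrt(10^2 + (-5)^2) = 11.1803
theta = atan2(-5, 10) = 333.4349 deg
z = -5

r = 11.1803, theta = 333.4349 deg, z = -5


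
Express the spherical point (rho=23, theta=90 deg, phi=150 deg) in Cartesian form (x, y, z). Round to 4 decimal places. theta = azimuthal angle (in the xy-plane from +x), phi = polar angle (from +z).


x = 23 * sin(150) * cos(90) = 0
y = 23 * sin(150) * sin(90) = 11.5
z = 23 * cos(150) = -19.9186

(0, 11.5, -19.9186)


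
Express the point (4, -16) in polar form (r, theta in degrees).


r = sqrt(4^2 + (-16)^2) = 16.4924
theta = atan2(-16, 4) = 284.0362 degrees

r = 16.4924, theta = 284.0362 degrees


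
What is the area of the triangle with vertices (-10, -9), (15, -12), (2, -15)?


Area = |x1(y2-y3) + x2(y3-y1) + x3(y1-y2)| / 2
= |-10*(-12--15) + 15*(-15--9) + 2*(-9--12)| / 2
= 57

57


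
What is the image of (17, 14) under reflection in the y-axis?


Reflection across y-axis: (x, y) -> (-x, y)
(17, 14) -> (-17, 14)

(-17, 14)


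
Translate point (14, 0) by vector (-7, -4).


Translation: (x+dx, y+dy) = (14+-7, 0+-4) = (7, -4)

(7, -4)


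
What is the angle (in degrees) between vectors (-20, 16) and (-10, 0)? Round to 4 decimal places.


dot = -20*-10 + 16*0 = 200
|u| = 25.6125, |v| = 10
cos(angle) = 0.7809
angle = 38.6598 degrees

38.6598 degrees


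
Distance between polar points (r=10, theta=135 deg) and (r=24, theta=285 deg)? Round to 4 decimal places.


d = sqrt(r1^2 + r2^2 - 2*r1*r2*cos(t2-t1))
d = sqrt(10^2 + 24^2 - 2*10*24*cos(285-135)) = 33.0408

33.0408


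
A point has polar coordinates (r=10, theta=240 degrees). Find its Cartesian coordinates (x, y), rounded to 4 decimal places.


x = 10 * cos(240) = -5
y = 10 * sin(240) = -8.6603

(-5, -8.6603)


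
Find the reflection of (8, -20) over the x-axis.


Reflection across x-axis: (x, y) -> (x, -y)
(8, -20) -> (8, 20)

(8, 20)


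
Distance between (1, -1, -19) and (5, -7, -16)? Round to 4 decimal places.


d = sqrt((5-1)^2 + (-7--1)^2 + (-16--19)^2) = 7.8102

7.8102


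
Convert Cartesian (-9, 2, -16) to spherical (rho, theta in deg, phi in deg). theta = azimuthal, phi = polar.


rho = sqrt((-9)^2 + 2^2 + (-16)^2) = 18.4662
theta = atan2(2, -9) = 167.4712 deg
phi = acos(-16/18.4662) = 150.0485 deg

rho = 18.4662, theta = 167.4712 deg, phi = 150.0485 deg


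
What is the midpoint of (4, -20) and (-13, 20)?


Midpoint = ((4+-13)/2, (-20+20)/2) = (-4.5, 0)

(-4.5, 0)


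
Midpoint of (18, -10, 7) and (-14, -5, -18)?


Midpoint = ((18+-14)/2, (-10+-5)/2, (7+-18)/2) = (2, -7.5, -5.5)

(2, -7.5, -5.5)


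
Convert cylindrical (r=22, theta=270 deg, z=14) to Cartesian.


x = 22 * cos(270) = 0
y = 22 * sin(270) = -22
z = 14

(0, -22, 14)


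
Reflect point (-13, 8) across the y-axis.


Reflection across y-axis: (x, y) -> (-x, y)
(-13, 8) -> (13, 8)

(13, 8)


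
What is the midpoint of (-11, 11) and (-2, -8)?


Midpoint = ((-11+-2)/2, (11+-8)/2) = (-6.5, 1.5)

(-6.5, 1.5)


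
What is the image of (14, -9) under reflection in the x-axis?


Reflection across x-axis: (x, y) -> (x, -y)
(14, -9) -> (14, 9)

(14, 9)


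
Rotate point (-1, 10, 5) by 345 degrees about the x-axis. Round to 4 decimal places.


x' = -1
y' = 10*cos(345) - 5*sin(345) = 10.9534
z' = 10*sin(345) + 5*cos(345) = 2.2414

(-1, 10.9534, 2.2414)


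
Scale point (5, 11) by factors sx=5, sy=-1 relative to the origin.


Scaling: (x*sx, y*sy) = (5*5, 11*-1) = (25, -11)

(25, -11)


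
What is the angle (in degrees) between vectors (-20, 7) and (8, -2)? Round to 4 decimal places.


dot = -20*8 + 7*-2 = -174
|u| = 21.1896, |v| = 8.2462
cos(angle) = -0.9958
angle = 174.7462 degrees

174.7462 degrees


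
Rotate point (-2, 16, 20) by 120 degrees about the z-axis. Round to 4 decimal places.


x' = -2*cos(120) - 16*sin(120) = -12.8564
y' = -2*sin(120) + 16*cos(120) = -9.7321
z' = 20

(-12.8564, -9.7321, 20)


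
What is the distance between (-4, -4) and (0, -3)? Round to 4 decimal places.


d = sqrt((0--4)^2 + (-3--4)^2) = 4.1231

4.1231


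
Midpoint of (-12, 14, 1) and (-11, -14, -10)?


Midpoint = ((-12+-11)/2, (14+-14)/2, (1+-10)/2) = (-11.5, 0, -4.5)

(-11.5, 0, -4.5)


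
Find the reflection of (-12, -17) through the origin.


Reflection through origin: (x, y) -> (-x, -y)
(-12, -17) -> (12, 17)

(12, 17)


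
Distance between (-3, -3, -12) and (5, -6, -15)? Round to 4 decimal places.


d = sqrt((5--3)^2 + (-6--3)^2 + (-15--12)^2) = 9.0554

9.0554


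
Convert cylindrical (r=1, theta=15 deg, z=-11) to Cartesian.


x = 1 * cos(15) = 0.9659
y = 1 * sin(15) = 0.2588
z = -11

(0.9659, 0.2588, -11)


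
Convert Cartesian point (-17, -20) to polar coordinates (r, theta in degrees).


r = sqrt((-17)^2 + (-20)^2) = 26.2488
theta = atan2(-20, -17) = 229.6355 degrees

r = 26.2488, theta = 229.6355 degrees


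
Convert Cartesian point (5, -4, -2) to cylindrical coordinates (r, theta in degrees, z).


r = sqrt(5^2 + (-4)^2) = 6.4031
theta = atan2(-4, 5) = 321.3402 deg
z = -2

r = 6.4031, theta = 321.3402 deg, z = -2


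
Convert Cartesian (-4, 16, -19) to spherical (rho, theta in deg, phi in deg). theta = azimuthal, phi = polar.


rho = sqrt((-4)^2 + 16^2 + (-19)^2) = 25.1595
theta = atan2(16, -4) = 104.0362 deg
phi = acos(-19/25.1595) = 139.0413 deg

rho = 25.1595, theta = 104.0362 deg, phi = 139.0413 deg


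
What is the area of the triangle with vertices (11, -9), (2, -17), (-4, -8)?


Area = |x1(y2-y3) + x2(y3-y1) + x3(y1-y2)| / 2
= |11*(-17--8) + 2*(-8--9) + -4*(-9--17)| / 2
= 64.5

64.5


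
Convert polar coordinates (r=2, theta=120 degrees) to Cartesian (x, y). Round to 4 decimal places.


x = 2 * cos(120) = -1
y = 2 * sin(120) = 1.7321

(-1, 1.7321)


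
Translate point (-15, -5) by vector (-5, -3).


Translation: (x+dx, y+dy) = (-15+-5, -5+-3) = (-20, -8)

(-20, -8)


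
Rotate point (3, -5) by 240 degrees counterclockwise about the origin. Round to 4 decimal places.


x' = 3*cos(240) - -5*sin(240) = -5.8301
y' = 3*sin(240) + -5*cos(240) = -0.0981

(-5.8301, -0.0981)


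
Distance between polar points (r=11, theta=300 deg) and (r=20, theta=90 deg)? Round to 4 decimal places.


d = sqrt(r1^2 + r2^2 - 2*r1*r2*cos(t2-t1))
d = sqrt(11^2 + 20^2 - 2*11*20*cos(90-300)) = 30.0342

30.0342


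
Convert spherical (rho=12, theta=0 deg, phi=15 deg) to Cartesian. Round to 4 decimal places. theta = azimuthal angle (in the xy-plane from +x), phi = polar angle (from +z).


x = 12 * sin(15) * cos(0) = 3.1058
y = 12 * sin(15) * sin(0) = 0
z = 12 * cos(15) = 11.5911

(3.1058, 0, 11.5911)


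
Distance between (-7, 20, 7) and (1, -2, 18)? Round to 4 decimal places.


d = sqrt((1--7)^2 + (-2-20)^2 + (18-7)^2) = 25.865

25.865


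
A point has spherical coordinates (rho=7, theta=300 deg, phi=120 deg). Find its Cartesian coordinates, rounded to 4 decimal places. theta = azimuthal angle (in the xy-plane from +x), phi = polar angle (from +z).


x = 7 * sin(120) * cos(300) = 3.0311
y = 7 * sin(120) * sin(300) = -5.25
z = 7 * cos(120) = -3.5

(3.0311, -5.25, -3.5)


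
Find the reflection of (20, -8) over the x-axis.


Reflection across x-axis: (x, y) -> (x, -y)
(20, -8) -> (20, 8)

(20, 8)


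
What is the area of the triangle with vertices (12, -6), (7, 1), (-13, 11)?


Area = |x1(y2-y3) + x2(y3-y1) + x3(y1-y2)| / 2
= |12*(1-11) + 7*(11--6) + -13*(-6-1)| / 2
= 45

45


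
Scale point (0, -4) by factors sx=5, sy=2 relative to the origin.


Scaling: (x*sx, y*sy) = (0*5, -4*2) = (0, -8)

(0, -8)


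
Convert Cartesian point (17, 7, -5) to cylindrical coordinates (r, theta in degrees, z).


r = sqrt(17^2 + 7^2) = 18.3848
theta = atan2(7, 17) = 22.3801 deg
z = -5

r = 18.3848, theta = 22.3801 deg, z = -5


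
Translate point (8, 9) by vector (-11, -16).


Translation: (x+dx, y+dy) = (8+-11, 9+-16) = (-3, -7)

(-3, -7)


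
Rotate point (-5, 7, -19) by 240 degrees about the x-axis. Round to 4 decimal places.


x' = -5
y' = 7*cos(240) - -19*sin(240) = -19.9545
z' = 7*sin(240) + -19*cos(240) = 3.4378

(-5, -19.9545, 3.4378)


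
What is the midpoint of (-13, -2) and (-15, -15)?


Midpoint = ((-13+-15)/2, (-2+-15)/2) = (-14, -8.5)

(-14, -8.5)


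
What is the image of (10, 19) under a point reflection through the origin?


Reflection through origin: (x, y) -> (-x, -y)
(10, 19) -> (-10, -19)

(-10, -19)


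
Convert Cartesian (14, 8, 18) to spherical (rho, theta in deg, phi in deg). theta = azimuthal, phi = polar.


rho = sqrt(14^2 + 8^2 + 18^2) = 24.1661
theta = atan2(8, 14) = 29.7449 deg
phi = acos(18/24.1661) = 41.8542 deg

rho = 24.1661, theta = 29.7449 deg, phi = 41.8542 deg


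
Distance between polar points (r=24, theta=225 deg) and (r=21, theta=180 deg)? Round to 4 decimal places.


d = sqrt(r1^2 + r2^2 - 2*r1*r2*cos(t2-t1))
d = sqrt(24^2 + 21^2 - 2*24*21*cos(180-225)) = 17.4424

17.4424


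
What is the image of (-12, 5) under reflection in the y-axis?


Reflection across y-axis: (x, y) -> (-x, y)
(-12, 5) -> (12, 5)

(12, 5)


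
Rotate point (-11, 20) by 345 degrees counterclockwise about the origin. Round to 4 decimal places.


x' = -11*cos(345) - 20*sin(345) = -5.4488
y' = -11*sin(345) + 20*cos(345) = 22.1655

(-5.4488, 22.1655)


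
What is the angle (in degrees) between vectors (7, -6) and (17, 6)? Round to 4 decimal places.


dot = 7*17 + -6*6 = 83
|u| = 9.2195, |v| = 18.0278
cos(angle) = 0.4994
angle = 60.0413 degrees

60.0413 degrees


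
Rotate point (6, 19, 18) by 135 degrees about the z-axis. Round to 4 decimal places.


x' = 6*cos(135) - 19*sin(135) = -17.6777
y' = 6*sin(135) + 19*cos(135) = -9.1924
z' = 18

(-17.6777, -9.1924, 18)


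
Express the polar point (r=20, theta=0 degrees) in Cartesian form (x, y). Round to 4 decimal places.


x = 20 * cos(0) = 20
y = 20 * sin(0) = 0

(20, 0)


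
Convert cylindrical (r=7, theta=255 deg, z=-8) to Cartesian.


x = 7 * cos(255) = -1.8117
y = 7 * sin(255) = -6.7615
z = -8

(-1.8117, -6.7615, -8)


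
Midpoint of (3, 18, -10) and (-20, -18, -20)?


Midpoint = ((3+-20)/2, (18+-18)/2, (-10+-20)/2) = (-8.5, 0, -15)

(-8.5, 0, -15)


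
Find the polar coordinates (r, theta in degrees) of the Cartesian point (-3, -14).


r = sqrt((-3)^2 + (-14)^2) = 14.3178
theta = atan2(-14, -3) = 257.9052 degrees

r = 14.3178, theta = 257.9052 degrees


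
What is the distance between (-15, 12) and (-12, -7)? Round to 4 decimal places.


d = sqrt((-12--15)^2 + (-7-12)^2) = 19.2354

19.2354


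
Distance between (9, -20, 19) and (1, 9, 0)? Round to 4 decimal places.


d = sqrt((1-9)^2 + (9--20)^2 + (0-19)^2) = 35.5809

35.5809


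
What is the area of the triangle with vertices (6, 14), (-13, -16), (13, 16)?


Area = |x1(y2-y3) + x2(y3-y1) + x3(y1-y2)| / 2
= |6*(-16-16) + -13*(16-14) + 13*(14--16)| / 2
= 86

86


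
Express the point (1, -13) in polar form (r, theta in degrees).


r = sqrt(1^2 + (-13)^2) = 13.0384
theta = atan2(-13, 1) = 274.3987 degrees

r = 13.0384, theta = 274.3987 degrees


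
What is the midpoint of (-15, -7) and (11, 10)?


Midpoint = ((-15+11)/2, (-7+10)/2) = (-2, 1.5)

(-2, 1.5)


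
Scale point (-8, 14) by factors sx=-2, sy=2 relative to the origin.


Scaling: (x*sx, y*sy) = (-8*-2, 14*2) = (16, 28)

(16, 28)


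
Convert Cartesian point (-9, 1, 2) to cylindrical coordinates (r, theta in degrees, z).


r = sqrt((-9)^2 + 1^2) = 9.0554
theta = atan2(1, -9) = 173.6598 deg
z = 2

r = 9.0554, theta = 173.6598 deg, z = 2


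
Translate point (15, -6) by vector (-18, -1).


Translation: (x+dx, y+dy) = (15+-18, -6+-1) = (-3, -7)

(-3, -7)


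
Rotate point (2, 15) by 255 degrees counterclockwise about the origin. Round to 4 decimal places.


x' = 2*cos(255) - 15*sin(255) = 13.9712
y' = 2*sin(255) + 15*cos(255) = -5.8141

(13.9712, -5.8141)


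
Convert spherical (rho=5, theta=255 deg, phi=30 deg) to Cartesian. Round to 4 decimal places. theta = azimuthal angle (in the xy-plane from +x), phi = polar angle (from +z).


x = 5 * sin(30) * cos(255) = -0.647
y = 5 * sin(30) * sin(255) = -2.4148
z = 5 * cos(30) = 4.3301

(-0.647, -2.4148, 4.3301)


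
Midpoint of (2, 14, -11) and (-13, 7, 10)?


Midpoint = ((2+-13)/2, (14+7)/2, (-11+10)/2) = (-5.5, 10.5, -0.5)

(-5.5, 10.5, -0.5)


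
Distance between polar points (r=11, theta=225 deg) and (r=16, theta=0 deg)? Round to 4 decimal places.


d = sqrt(r1^2 + r2^2 - 2*r1*r2*cos(t2-t1))
d = sqrt(11^2 + 16^2 - 2*11*16*cos(0-225)) = 25.018

25.018


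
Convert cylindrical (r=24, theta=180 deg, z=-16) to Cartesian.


x = 24 * cos(180) = -24
y = 24 * sin(180) = 0
z = -16

(-24, 0, -16)


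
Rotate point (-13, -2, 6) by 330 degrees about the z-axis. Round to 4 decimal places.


x' = -13*cos(330) - -2*sin(330) = -12.2583
y' = -13*sin(330) + -2*cos(330) = 4.7679
z' = 6

(-12.2583, 4.7679, 6)


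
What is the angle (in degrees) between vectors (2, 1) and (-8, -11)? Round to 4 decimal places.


dot = 2*-8 + 1*-11 = -27
|u| = 2.2361, |v| = 13.6015
cos(angle) = -0.8878
angle = 152.5924 degrees

152.5924 degrees


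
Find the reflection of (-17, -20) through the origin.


Reflection through origin: (x, y) -> (-x, -y)
(-17, -20) -> (17, 20)

(17, 20)


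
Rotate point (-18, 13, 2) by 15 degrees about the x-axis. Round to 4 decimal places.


x' = -18
y' = 13*cos(15) - 2*sin(15) = 12.0394
z' = 13*sin(15) + 2*cos(15) = 5.2965

(-18, 12.0394, 5.2965)


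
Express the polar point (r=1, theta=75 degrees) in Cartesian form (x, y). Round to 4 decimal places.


x = 1 * cos(75) = 0.2588
y = 1 * sin(75) = 0.9659

(0.2588, 0.9659)


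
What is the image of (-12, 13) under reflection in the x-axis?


Reflection across x-axis: (x, y) -> (x, -y)
(-12, 13) -> (-12, -13)

(-12, -13)


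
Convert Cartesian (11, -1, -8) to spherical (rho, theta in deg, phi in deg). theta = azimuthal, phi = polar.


rho = sqrt(11^2 + (-1)^2 + (-8)^2) = 13.6382
theta = atan2(-1, 11) = 354.8056 deg
phi = acos(-8/13.6382) = 125.9153 deg

rho = 13.6382, theta = 354.8056 deg, phi = 125.9153 deg


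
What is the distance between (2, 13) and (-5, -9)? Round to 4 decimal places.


d = sqrt((-5-2)^2 + (-9-13)^2) = 23.0868

23.0868


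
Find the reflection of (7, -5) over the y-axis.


Reflection across y-axis: (x, y) -> (-x, y)
(7, -5) -> (-7, -5)

(-7, -5)


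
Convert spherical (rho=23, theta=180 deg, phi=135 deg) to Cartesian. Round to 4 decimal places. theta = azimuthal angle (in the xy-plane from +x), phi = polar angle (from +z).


x = 23 * sin(135) * cos(180) = -16.2635
y = 23 * sin(135) * sin(180) = 0
z = 23 * cos(135) = -16.2635

(-16.2635, 0, -16.2635)


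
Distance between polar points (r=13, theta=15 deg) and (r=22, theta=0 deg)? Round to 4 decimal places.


d = sqrt(r1^2 + r2^2 - 2*r1*r2*cos(t2-t1))
d = sqrt(13^2 + 22^2 - 2*13*22*cos(0-15)) = 10.0245

10.0245


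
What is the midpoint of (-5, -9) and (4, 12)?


Midpoint = ((-5+4)/2, (-9+12)/2) = (-0.5, 1.5)

(-0.5, 1.5)


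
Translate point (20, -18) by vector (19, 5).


Translation: (x+dx, y+dy) = (20+19, -18+5) = (39, -13)

(39, -13)


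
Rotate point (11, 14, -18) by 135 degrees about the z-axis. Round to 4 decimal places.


x' = 11*cos(135) - 14*sin(135) = -17.6777
y' = 11*sin(135) + 14*cos(135) = -2.1213
z' = -18

(-17.6777, -2.1213, -18)


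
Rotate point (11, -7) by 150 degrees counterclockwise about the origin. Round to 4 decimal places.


x' = 11*cos(150) - -7*sin(150) = -6.0263
y' = 11*sin(150) + -7*cos(150) = 11.5622

(-6.0263, 11.5622)


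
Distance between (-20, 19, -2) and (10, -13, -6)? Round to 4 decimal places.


d = sqrt((10--20)^2 + (-13-19)^2 + (-6--2)^2) = 44.0454

44.0454


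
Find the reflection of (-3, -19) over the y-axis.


Reflection across y-axis: (x, y) -> (-x, y)
(-3, -19) -> (3, -19)

(3, -19)


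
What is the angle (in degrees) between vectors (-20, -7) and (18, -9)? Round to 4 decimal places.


dot = -20*18 + -7*-9 = -297
|u| = 21.1896, |v| = 20.1246
cos(angle) = -0.6965
angle = 134.1449 degrees

134.1449 degrees


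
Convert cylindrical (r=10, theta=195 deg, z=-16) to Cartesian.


x = 10 * cos(195) = -9.6593
y = 10 * sin(195) = -2.5882
z = -16

(-9.6593, -2.5882, -16)


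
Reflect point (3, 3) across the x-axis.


Reflection across x-axis: (x, y) -> (x, -y)
(3, 3) -> (3, -3)

(3, -3)


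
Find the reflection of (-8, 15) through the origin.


Reflection through origin: (x, y) -> (-x, -y)
(-8, 15) -> (8, -15)

(8, -15)


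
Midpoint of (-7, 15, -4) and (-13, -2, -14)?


Midpoint = ((-7+-13)/2, (15+-2)/2, (-4+-14)/2) = (-10, 6.5, -9)

(-10, 6.5, -9)


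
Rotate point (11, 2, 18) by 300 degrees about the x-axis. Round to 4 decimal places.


x' = 11
y' = 2*cos(300) - 18*sin(300) = 16.5885
z' = 2*sin(300) + 18*cos(300) = 7.2679

(11, 16.5885, 7.2679)


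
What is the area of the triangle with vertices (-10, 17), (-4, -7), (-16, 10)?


Area = |x1(y2-y3) + x2(y3-y1) + x3(y1-y2)| / 2
= |-10*(-7-10) + -4*(10-17) + -16*(17--7)| / 2
= 93

93


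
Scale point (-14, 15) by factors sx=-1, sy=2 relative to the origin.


Scaling: (x*sx, y*sy) = (-14*-1, 15*2) = (14, 30)

(14, 30)


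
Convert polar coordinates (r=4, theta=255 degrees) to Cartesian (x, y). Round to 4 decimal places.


x = 4 * cos(255) = -1.0353
y = 4 * sin(255) = -3.8637

(-1.0353, -3.8637)
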